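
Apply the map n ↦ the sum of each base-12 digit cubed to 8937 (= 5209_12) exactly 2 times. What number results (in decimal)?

8937 = (5,2,0,9)_12 → 5³ + 2³ + 0³ + 9³ = 125 + 8 + 0 + 729 = 862
862 = (5,11,10)_12 → 5³ + 11³ + 10³ = 125 + 1331 + 1000 = 2456

2456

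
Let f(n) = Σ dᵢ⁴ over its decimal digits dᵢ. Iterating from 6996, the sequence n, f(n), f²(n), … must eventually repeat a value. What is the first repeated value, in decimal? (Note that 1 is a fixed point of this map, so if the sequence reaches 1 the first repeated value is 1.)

8208

6996 → 6⁴ + 9⁴ + 9⁴ + 6⁴ = 15714
15714 → 1⁴ + 5⁴ + 7⁴ + 1⁴ + 4⁴ = 3284
3284 → 3⁴ + 2⁴ + 8⁴ + 4⁴ = 4449
4449 → 4⁴ + 4⁴ + 4⁴ + 9⁴ = 7329
7329 → 7⁴ + 3⁴ + 2⁴ + 9⁴ = 9059
9059 → 9⁴ + 0⁴ + 5⁴ + 9⁴ = 13747
13747 → 1⁴ + 3⁴ + 7⁴ + 4⁴ + 7⁴ = 5140
5140 → 5⁴ + 1⁴ + 4⁴ + 0⁴ = 882
882 → 8⁴ + 8⁴ + 2⁴ = 8208
8208 → 8⁴ + 2⁴ + 0⁴ + 8⁴ = 8208  — 8208 already appeared earlier.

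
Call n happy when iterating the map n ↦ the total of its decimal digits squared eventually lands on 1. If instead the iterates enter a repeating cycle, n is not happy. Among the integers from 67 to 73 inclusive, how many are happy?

2

67: 67 → 85 → 89 → 145 → 42 → 20 → 4 → 16 → 37 → 58 → 89  (repeats 89)
68: 68 → 100 → 1  (reaches 1)
69: 69 → 117 → 51 → 26 → 40 → 16 → 37 → 58 → 89 → 145 → 42 → 20 → 4 → 16  (repeats 16)
70: 70 → 49 → 97 → 130 → 10 → 1  (reaches 1)
71: 71 → 50 → 25 → 29 → 85 → 89 → 145 → 42 → 20 → 4 → 16 → 37 → 58 → 89  (repeats 89)
72: 72 → 53 → 34 → 25 → 29 → 85 → 89 → 145 → 42 → 20 → 4 → 16 → 37 → 58 → 89  (repeats 89)
73: 73 → 58 → 89 → 145 → 42 → 20 → 4 → 16 → 37 → 58  (repeats 58)
happy: 68, 70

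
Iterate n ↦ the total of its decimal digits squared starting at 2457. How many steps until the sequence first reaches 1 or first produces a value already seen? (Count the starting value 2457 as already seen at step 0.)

5

2457 → 2² + 4² + 5² + 7² = 94
94 → 9² + 4² = 97
97 → 9² + 7² = 130
130 → 1² + 3² + 0² = 10
10 → 1² + 0² = 1  — reached 1.
That took 5 steps.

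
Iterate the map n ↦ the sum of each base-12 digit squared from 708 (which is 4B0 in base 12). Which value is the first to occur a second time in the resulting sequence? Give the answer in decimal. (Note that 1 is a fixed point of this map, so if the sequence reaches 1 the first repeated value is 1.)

708 = (4,11,0)_12 → 4² + 11² + 0² = 16 + 121 + 0 = 137
137 = (11,5)_12 → 11² + 5² = 121 + 25 = 146
146 = (1,0,2)_12 → 1² + 0² + 2² = 1 + 0 + 4 = 5
5 = (5)_12 → 5² = 25
25 = (2,1)_12 → 2² + 1² = 4 + 1 = 5  — 5 already appeared earlier.

5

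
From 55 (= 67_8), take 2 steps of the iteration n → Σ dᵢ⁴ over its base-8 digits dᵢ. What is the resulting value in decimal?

55 = (6,7)_8 → 6⁴ + 7⁴ = 3697
3697 = (7,1,6,1)_8 → 7⁴ + 1⁴ + 6⁴ + 1⁴ = 3699

3699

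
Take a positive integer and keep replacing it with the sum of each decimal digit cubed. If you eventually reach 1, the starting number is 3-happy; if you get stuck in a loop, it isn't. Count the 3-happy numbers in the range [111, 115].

111: 111 → 3 → 27 → 351 → 153 → 153  (repeats 153)
112: 112 → 10 → 1  (reaches 1)
113: 113 → 29 → 737 → 713 → 371 → 371  (repeats 371)
114: 114 → 66 → 432 → 99 → 1458 → 702 → 351 → 153 → 153  (repeats 153)
115: 115 → 127 → 352 → 160 → 217 → 352  (repeats 352)
3-happy: 112

1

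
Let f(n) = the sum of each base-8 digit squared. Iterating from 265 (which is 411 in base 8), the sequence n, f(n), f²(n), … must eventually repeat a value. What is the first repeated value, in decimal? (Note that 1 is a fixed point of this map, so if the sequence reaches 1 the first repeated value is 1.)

265 = (4,1,1)_8 → 4² + 1² + 1² = 16 + 1 + 1 = 18
18 = (2,2)_8 → 2² + 2² = 4 + 4 = 8
8 = (1,0)_8 → 1² + 0² = 1 + 0 = 1  — reached the fixed point 1.
1 → 1, so 1 is the first repeated value.

1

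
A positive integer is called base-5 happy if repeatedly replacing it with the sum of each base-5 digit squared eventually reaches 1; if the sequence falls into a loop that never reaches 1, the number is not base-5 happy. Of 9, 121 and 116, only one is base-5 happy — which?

9: 9 → 17 → 13 → 13  — repeats 13 (not base-5 happy)
121: 121 → 33 → 11 → 5 → 1  — reaches 1 (base-5 happy)
116: 116 → 26 → 2 → 4 → 16 → 10 → 4  — repeats 4 (not base-5 happy)

121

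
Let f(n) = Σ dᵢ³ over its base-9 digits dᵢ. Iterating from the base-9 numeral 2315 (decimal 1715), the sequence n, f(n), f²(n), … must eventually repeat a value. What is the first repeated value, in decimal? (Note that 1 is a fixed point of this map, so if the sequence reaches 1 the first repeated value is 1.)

1715 = (2,3,1,5)_9 → 2³ + 3³ + 1³ + 5³ = 161
161 = (1,8,8)_9 → 1³ + 8³ + 8³ = 1025
1025 = (1,3,5,8)_9 → 1³ + 3³ + 5³ + 8³ = 665
665 = (8,1,8)_9 → 8³ + 1³ + 8³ = 1025  — 1025 already appeared earlier.

1025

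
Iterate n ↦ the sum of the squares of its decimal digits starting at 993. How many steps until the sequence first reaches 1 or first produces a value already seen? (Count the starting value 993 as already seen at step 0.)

13

993 → 9² + 9² + 3² = 81 + 81 + 9 = 171
171 → 1² + 7² + 1² = 1 + 49 + 1 = 51
51 → 5² + 1² = 25 + 1 = 26
26 → 2² + 6² = 4 + 36 = 40
40 → 4² + 0² = 16 + 0 = 16
16 → 1² + 6² = 1 + 36 = 37
37 → 3² + 7² = 9 + 49 = 58
58 → 5² + 8² = 25 + 64 = 89
89 → 8² + 9² = 64 + 81 = 145
145 → 1² + 4² + 5² = 1 + 16 + 25 = 42
42 → 4² + 2² = 16 + 4 = 20
20 → 2² + 0² = 4 + 0 = 4
4 → 4² = 16  — 16 repeats.
That took 13 steps.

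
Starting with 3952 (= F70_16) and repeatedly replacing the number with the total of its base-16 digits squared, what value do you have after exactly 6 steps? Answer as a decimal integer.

3952 = (15,7,0)_16 → 15² + 7² + 0² = 225 + 49 + 0 = 274
274 = (1,1,2)_16 → 1² + 1² + 2² = 1 + 1 + 4 = 6
6 = (6)_16 → 6² = 36
36 = (2,4)_16 → 2² + 4² = 4 + 16 = 20
20 = (1,4)_16 → 1² + 4² = 1 + 16 = 17
17 = (1,1)_16 → 1² + 1² = 1 + 1 = 2

2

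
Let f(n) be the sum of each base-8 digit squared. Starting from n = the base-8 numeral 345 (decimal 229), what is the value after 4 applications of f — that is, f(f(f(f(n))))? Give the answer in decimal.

229 = (3,4,5)_8 → 50
50 = (6,2)_8 → 40
40 = (5,0)_8 → 25
25 = (3,1)_8 → 10

10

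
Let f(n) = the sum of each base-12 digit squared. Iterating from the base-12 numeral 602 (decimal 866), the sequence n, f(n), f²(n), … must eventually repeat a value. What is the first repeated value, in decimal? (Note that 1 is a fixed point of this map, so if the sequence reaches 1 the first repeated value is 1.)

25

866 = (6,0,2)_12 → 6² + 0² + 2² = 40
40 = (3,4)_12 → 3² + 4² = 25
25 = (2,1)_12 → 2² + 1² = 5
5 = (5)_12 → 5² = 25  — 25 already appeared earlier.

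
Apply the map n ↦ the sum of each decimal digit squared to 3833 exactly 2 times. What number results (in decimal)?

3833 → 3² + 8² + 3² + 3² = 9 + 64 + 9 + 9 = 91
91 → 9² + 1² = 81 + 1 = 82

82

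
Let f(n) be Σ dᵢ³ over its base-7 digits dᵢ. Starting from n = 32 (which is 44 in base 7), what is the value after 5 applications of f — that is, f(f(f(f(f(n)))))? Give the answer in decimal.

32 = (4,4)_7 → 4³ + 4³ = 64 + 64 = 128
128 = (2,4,2)_7 → 2³ + 4³ + 2³ = 8 + 64 + 8 = 80
80 = (1,4,3)_7 → 1³ + 4³ + 3³ = 1 + 64 + 27 = 92
92 = (1,6,1)_7 → 1³ + 6³ + 1³ = 1 + 216 + 1 = 218
218 = (4,3,1)_7 → 4³ + 3³ + 1³ = 64 + 27 + 1 = 92

92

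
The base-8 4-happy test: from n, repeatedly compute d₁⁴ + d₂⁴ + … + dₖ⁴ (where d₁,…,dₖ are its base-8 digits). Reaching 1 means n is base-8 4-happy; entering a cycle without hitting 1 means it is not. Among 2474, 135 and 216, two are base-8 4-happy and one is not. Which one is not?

2474: 2474 → 2193 → 289 → 513 → 2 → 16 → 16  — repeats 16 (not base-8 4-happy)
135: 135 → 2417 → 2178 → 288 → 512 → 1  — reaches 1 (base-8 4-happy)
216: 216 → 162 → 288 → 512 → 1  — reaches 1 (base-8 4-happy)

2474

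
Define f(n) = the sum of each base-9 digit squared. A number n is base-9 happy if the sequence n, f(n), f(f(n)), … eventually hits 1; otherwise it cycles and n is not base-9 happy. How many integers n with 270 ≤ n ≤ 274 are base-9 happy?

270: 270 → 18 → 4 → 16 → 50 → 50  — not base-9 happy
271: 271 → 19 → 5 → 25 → 53 → 89 → 65 → 53  — not base-9 happy
272: 272 → 22 → 20 → 8 → 64 → 50 → 50  — not base-9 happy
273: 273 → 27 → 9 → 1  — base-9 happy
274: 274 → 34 → 58 → 52 → 74 → 68 → 74  — not base-9 happy
base-9 happy: 273

1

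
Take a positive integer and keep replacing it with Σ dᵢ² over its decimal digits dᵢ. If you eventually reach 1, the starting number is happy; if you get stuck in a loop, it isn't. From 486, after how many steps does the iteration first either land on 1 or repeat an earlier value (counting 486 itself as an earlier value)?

486 → 4² + 8² + 6² = 116
116 → 1² + 1² + 6² = 38
38 → 3² + 8² = 73
73 → 7² + 3² = 58
58 → 5² + 8² = 89
89 → 8² + 9² = 145
145 → 1² + 4² + 5² = 42
42 → 4² + 2² = 20
20 → 2² + 0² = 4
4 → 4² = 16
16 → 1² + 6² = 37
37 → 3² + 7² = 58  — 58 repeats.
That took 12 steps.

12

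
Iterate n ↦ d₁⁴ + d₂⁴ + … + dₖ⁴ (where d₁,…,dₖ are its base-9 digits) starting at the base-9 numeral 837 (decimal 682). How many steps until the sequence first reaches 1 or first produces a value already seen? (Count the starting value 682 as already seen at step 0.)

682 = (8,3,7)_9 → 8⁴ + 3⁴ + 7⁴ = 4096 + 81 + 2401 = 6578
6578 = (1,0,0,1,8)_9 → 1⁴ + 0⁴ + 0⁴ + 1⁴ + 8⁴ = 1 + 0 + 0 + 1 + 4096 = 4098
4098 = (5,5,5,3)_9 → 5⁴ + 5⁴ + 5⁴ + 3⁴ = 625 + 625 + 625 + 81 = 1956
1956 = (2,6,1,3)_9 → 2⁴ + 6⁴ + 1⁴ + 3⁴ = 16 + 1296 + 1 + 81 = 1394
1394 = (1,8,1,8)_9 → 1⁴ + 8⁴ + 1⁴ + 8⁴ = 1 + 4096 + 1 + 4096 = 8194
8194 = (1,2,2,1,4)_9 → 1⁴ + 2⁴ + 2⁴ + 1⁴ + 4⁴ = 1 + 16 + 16 + 1 + 256 = 290
290 = (3,5,2)_9 → 3⁴ + 5⁴ + 2⁴ = 81 + 625 + 16 = 722
722 = (8,8,2)_9 → 8⁴ + 8⁴ + 2⁴ = 4096 + 4096 + 16 = 8208
8208 = (1,2,2,3,0)_9 → 1⁴ + 2⁴ + 2⁴ + 3⁴ + 0⁴ = 1 + 16 + 16 + 81 + 0 = 114
114 = (1,3,6)_9 → 1⁴ + 3⁴ + 6⁴ = 1 + 81 + 1296 = 1378
1378 = (1,8,0,1)_9 → 1⁴ + 8⁴ + 0⁴ + 1⁴ = 1 + 4096 + 0 + 1 = 4098  — 4098 repeats.
That took 11 steps.

11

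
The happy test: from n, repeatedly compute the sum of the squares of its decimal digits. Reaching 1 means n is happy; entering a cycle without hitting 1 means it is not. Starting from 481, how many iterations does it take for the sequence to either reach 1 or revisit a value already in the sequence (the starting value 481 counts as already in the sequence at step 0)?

481 → 4² + 8² + 1² = 16 + 64 + 1 = 81
81 → 8² + 1² = 64 + 1 = 65
65 → 6² + 5² = 36 + 25 = 61
61 → 6² + 1² = 36 + 1 = 37
37 → 3² + 7² = 9 + 49 = 58
58 → 5² + 8² = 25 + 64 = 89
89 → 8² + 9² = 64 + 81 = 145
145 → 1² + 4² + 5² = 1 + 16 + 25 = 42
42 → 4² + 2² = 16 + 4 = 20
20 → 2² + 0² = 4 + 0 = 4
4 → 4² = 16
16 → 1² + 6² = 1 + 36 = 37  — 37 repeats.
That took 12 steps.

12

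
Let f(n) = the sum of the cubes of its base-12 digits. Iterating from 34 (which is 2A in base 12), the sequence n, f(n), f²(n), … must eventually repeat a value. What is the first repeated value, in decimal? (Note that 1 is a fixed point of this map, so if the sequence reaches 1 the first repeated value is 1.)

1008

34 = (2,10)_12 → 2³ + 10³ = 1008
1008 = (7,0,0)_12 → 7³ + 0³ + 0³ = 343
343 = (2,4,7)_12 → 2³ + 4³ + 7³ = 415
415 = (2,10,7)_12 → 2³ + 10³ + 7³ = 1351
1351 = (9,4,7)_12 → 9³ + 4³ + 7³ = 1136
1136 = (7,10,8)_12 → 7³ + 10³ + 8³ = 1855
1855 = (1,0,10,7)_12 → 1³ + 0³ + 10³ + 7³ = 1344
1344 = (9,4,0)_12 → 9³ + 4³ + 0³ = 793
793 = (5,6,1)_12 → 5³ + 6³ + 1³ = 342
342 = (2,4,6)_12 → 2³ + 4³ + 6³ = 288
288 = (2,0,0)_12 → 2³ + 0³ + 0³ = 8
8 = (8)_12 → 8³ = 512
512 = (3,6,8)_12 → 3³ + 6³ + 8³ = 755
755 = (5,2,11)_12 → 5³ + 2³ + 11³ = 1464
1464 = (10,2,0)_12 → 10³ + 2³ + 0³ = 1008  — 1008 already appeared earlier.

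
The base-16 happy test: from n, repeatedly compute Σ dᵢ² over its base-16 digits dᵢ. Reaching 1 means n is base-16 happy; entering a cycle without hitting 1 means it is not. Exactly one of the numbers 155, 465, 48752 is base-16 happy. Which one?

48752

155: 155 → 202 → 244 → 241 → 226 → 200 → 208 → 169 → 181 → 146 → 85 → 50 → 13 → 169  — repeats 169 (not base-16 happy)
465: 465 → 171 → 221 → 338 → 30 → 197 → 169 → 181 → 146 → 85 → 50 → 13 → 169  — repeats 169 (not base-16 happy)
48752: 48752 → 366 → 233 → 277 → 27 → 122 → 149 → 106 → 136 → 128 → 64 → 16 → 1  — reaches 1 (base-16 happy)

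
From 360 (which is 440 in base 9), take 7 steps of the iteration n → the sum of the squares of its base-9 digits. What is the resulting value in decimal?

360 = (4,4,0)_9 → 4² + 4² + 0² = 32
32 = (3,5)_9 → 3² + 5² = 34
34 = (3,7)_9 → 3² + 7² = 58
58 = (6,4)_9 → 6² + 4² = 52
52 = (5,7)_9 → 5² + 7² = 74
74 = (8,2)_9 → 8² + 2² = 68
68 = (7,5)_9 → 7² + 5² = 74

74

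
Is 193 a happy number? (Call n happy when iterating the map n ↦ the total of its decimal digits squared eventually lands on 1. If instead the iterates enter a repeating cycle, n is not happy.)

happy

193 → 1² + 9² + 3² = 1 + 81 + 9 = 91
91 → 9² + 1² = 81 + 1 = 82
82 → 8² + 2² = 64 + 4 = 68
68 → 6² + 8² = 36 + 64 = 100
100 → 1² + 0² + 0² = 1 + 0 + 0 = 1  — reached 1.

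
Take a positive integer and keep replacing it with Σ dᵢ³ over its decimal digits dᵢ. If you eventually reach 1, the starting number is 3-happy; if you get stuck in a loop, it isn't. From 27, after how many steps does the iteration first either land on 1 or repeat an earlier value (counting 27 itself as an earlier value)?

3

27 → 2³ + 7³ = 351
351 → 3³ + 5³ + 1³ = 153
153 → 1³ + 5³ + 3³ = 153  — 153 repeats.
That took 3 steps.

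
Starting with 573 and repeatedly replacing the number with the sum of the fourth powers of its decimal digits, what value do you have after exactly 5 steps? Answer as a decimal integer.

573 → 3107
3107 → 2483
2483 → 4449
4449 → 7329
7329 → 9059

9059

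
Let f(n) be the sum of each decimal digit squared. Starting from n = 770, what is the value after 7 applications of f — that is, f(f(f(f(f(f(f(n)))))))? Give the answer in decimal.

37

770 → 7² + 7² + 0² = 49 + 49 + 0 = 98
98 → 9² + 8² = 81 + 64 = 145
145 → 1² + 4² + 5² = 1 + 16 + 25 = 42
42 → 4² + 2² = 16 + 4 = 20
20 → 2² + 0² = 4 + 0 = 4
4 → 4² = 16
16 → 1² + 6² = 1 + 36 = 37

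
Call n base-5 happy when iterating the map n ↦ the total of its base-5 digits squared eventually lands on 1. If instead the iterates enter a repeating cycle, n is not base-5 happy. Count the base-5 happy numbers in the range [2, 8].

2: 2 → 4 → 16 → 10 → 4  (repeats 4)
3: 3 → 9 → 17 → 13 → 13  (repeats 13)
4: 4 → 16 → 10 → 4  (repeats 4)
5: 5 → 1  (reaches 1)
6: 6 → 2 → 4 → 16 → 10 → 4  (repeats 4)
7: 7 → 5 → 1  (reaches 1)
8: 8 → 10 → 4 → 16 → 10  (repeats 10)
base-5 happy: 5, 7

2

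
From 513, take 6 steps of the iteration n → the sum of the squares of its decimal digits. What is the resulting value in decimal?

513 → 35
35 → 34
34 → 25
25 → 29
29 → 85
85 → 89

89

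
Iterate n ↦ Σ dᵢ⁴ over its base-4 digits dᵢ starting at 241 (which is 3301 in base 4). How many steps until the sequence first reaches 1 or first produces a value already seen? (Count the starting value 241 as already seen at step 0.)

4

241 = (3,3,0,1)_4 → 163
163 = (2,2,0,3)_4 → 113
113 = (1,3,0,1)_4 → 83
83 = (1,1,0,3)_4 → 83  — 83 repeats.
That took 4 steps.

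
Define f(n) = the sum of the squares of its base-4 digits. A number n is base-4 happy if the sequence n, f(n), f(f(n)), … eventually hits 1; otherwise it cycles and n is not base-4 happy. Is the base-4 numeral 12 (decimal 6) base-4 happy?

6 = (1,2)_4 → 5
5 = (1,1)_4 → 2
2 = (2)_4 → 4
4 = (1,0)_4 → 1  — reached 1.

base-4 happy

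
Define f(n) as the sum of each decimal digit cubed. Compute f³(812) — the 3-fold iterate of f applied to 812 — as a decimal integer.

812 → 8³ + 1³ + 2³ = 521
521 → 5³ + 2³ + 1³ = 134
134 → 1³ + 3³ + 4³ = 92

92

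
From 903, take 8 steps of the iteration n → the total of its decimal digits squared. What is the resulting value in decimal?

145

903 → 9² + 0² + 3² = 81 + 0 + 9 = 90
90 → 9² + 0² = 81 + 0 = 81
81 → 8² + 1² = 64 + 1 = 65
65 → 6² + 5² = 36 + 25 = 61
61 → 6² + 1² = 36 + 1 = 37
37 → 3² + 7² = 9 + 49 = 58
58 → 5² + 8² = 25 + 64 = 89
89 → 8² + 9² = 64 + 81 = 145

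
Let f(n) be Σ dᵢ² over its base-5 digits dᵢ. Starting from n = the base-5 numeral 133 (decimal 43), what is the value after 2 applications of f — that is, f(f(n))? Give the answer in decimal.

43 = (1,3,3)_5 → 19
19 = (3,4)_5 → 25

25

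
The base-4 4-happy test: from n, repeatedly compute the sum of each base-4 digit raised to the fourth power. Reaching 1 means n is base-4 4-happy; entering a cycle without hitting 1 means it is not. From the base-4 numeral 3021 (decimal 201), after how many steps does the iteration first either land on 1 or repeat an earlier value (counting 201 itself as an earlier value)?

201 = (3,0,2,1)_4 → 3⁴ + 0⁴ + 2⁴ + 1⁴ = 98
98 = (1,2,0,2)_4 → 1⁴ + 2⁴ + 0⁴ + 2⁴ = 33
33 = (2,0,1)_4 → 2⁴ + 0⁴ + 1⁴ = 17
17 = (1,0,1)_4 → 1⁴ + 0⁴ + 1⁴ = 2
2 = (2)_4 → 2⁴ = 16
16 = (1,0,0)_4 → 1⁴ + 0⁴ + 0⁴ = 1  — reached 1.
That took 6 steps.

6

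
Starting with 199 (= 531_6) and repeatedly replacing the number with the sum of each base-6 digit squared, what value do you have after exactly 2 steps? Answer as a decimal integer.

199 = (5,3,1)_6 → 5² + 3² + 1² = 35
35 = (5,5)_6 → 5² + 5² = 50

50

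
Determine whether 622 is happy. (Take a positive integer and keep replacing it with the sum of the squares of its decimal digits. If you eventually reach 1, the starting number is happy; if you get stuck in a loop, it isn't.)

622 → 6² + 2² + 2² = 44
44 → 4² + 4² = 32
32 → 3² + 2² = 13
13 → 1² + 3² = 10
10 → 1² + 0² = 1  — reached 1.

happy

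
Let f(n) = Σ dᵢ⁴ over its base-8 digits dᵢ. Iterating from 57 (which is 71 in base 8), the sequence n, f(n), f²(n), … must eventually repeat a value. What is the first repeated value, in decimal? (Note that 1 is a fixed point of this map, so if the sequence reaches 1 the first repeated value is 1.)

257

57 = (7,1)_8 → 7⁴ + 1⁴ = 2401 + 1 = 2402
2402 = (4,5,4,2)_8 → 4⁴ + 5⁴ + 4⁴ + 2⁴ = 256 + 625 + 256 + 16 = 1153
1153 = (2,2,0,1)_8 → 2⁴ + 2⁴ + 0⁴ + 1⁴ = 16 + 16 + 0 + 1 = 33
33 = (4,1)_8 → 4⁴ + 1⁴ = 256 + 1 = 257
257 = (4,0,1)_8 → 4⁴ + 0⁴ + 1⁴ = 256 + 0 + 1 = 257  — 257 already appeared earlier.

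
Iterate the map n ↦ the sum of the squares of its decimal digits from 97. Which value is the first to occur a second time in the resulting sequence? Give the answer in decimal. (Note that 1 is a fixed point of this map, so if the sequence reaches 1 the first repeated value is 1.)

1

97 → 9² + 7² = 130
130 → 1² + 3² + 0² = 10
10 → 1² + 0² = 1  — reached the fixed point 1.
1 → 1, so 1 is the first repeated value.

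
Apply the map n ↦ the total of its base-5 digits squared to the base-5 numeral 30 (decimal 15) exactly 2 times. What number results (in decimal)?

17

15 = (3,0)_5 → 3² + 0² = 9
9 = (1,4)_5 → 1² + 4² = 17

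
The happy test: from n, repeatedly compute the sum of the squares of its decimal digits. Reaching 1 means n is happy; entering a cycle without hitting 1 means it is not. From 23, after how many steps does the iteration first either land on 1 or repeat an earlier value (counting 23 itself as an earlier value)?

3

23 → 2² + 3² = 4 + 9 = 13
13 → 1² + 3² = 1 + 9 = 10
10 → 1² + 0² = 1 + 0 = 1  — reached 1.
That took 3 steps.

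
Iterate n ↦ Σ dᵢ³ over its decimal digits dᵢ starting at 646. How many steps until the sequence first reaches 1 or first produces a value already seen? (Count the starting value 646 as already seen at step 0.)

646 → 6³ + 4³ + 6³ = 216 + 64 + 216 = 496
496 → 4³ + 9³ + 6³ = 64 + 729 + 216 = 1009
1009 → 1³ + 0³ + 0³ + 9³ = 1 + 0 + 0 + 729 = 730
730 → 7³ + 3³ + 0³ = 343 + 27 + 0 = 370
370 → 3³ + 7³ + 0³ = 27 + 343 + 0 = 370  — 370 repeats.
That took 5 steps.

5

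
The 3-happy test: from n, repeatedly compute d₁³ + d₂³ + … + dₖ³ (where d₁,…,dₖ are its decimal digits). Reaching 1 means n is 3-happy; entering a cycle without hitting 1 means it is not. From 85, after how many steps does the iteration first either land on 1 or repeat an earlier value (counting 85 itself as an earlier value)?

9

85 → 637
637 → 586
586 → 853
853 → 664
664 → 496
496 → 1009
1009 → 730
730 → 370
370 → 370  — 370 repeats.
That took 9 steps.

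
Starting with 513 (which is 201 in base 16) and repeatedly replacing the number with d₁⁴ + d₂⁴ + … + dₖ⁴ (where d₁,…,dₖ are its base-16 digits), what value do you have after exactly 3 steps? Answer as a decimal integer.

16

513 = (2,0,1)_16 → 2⁴ + 0⁴ + 1⁴ = 17
17 = (1,1)_16 → 1⁴ + 1⁴ = 2
2 = (2)_16 → 2⁴ = 16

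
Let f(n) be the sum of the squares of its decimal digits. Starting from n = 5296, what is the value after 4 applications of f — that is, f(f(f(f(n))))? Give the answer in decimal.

5296 → 5² + 2² + 9² + 6² = 146
146 → 1² + 4² + 6² = 53
53 → 5² + 3² = 34
34 → 3² + 4² = 25

25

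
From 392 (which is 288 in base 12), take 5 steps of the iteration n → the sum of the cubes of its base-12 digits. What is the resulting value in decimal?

341

392 = (2,8,8)_12 → 2³ + 8³ + 8³ = 8 + 512 + 512 = 1032
1032 = (7,2,0)_12 → 7³ + 2³ + 0³ = 343 + 8 + 0 = 351
351 = (2,5,3)_12 → 2³ + 5³ + 3³ = 8 + 125 + 27 = 160
160 = (1,1,4)_12 → 1³ + 1³ + 4³ = 1 + 1 + 64 = 66
66 = (5,6)_12 → 5³ + 6³ = 125 + 216 = 341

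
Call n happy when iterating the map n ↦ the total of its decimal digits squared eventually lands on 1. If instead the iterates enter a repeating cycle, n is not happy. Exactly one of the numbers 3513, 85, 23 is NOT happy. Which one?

3513: 3513 → 44 → 32 → 13 → 10 → 1  — reaches 1 (happy)
85: 85 → 89 → 145 → 42 → 20 → 4 → 16 → 37 → 58 → 89  — repeats 89 (not happy)
23: 23 → 13 → 10 → 1  — reaches 1 (happy)

85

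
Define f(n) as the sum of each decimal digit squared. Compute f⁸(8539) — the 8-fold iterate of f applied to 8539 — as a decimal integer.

8539 → 179
179 → 131
131 → 11
11 → 2
2 → 4
4 → 16
16 → 37
37 → 58

58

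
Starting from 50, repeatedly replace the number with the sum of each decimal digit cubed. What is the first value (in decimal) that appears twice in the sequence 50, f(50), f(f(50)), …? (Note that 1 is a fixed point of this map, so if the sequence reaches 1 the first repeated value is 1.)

50 → 5³ + 0³ = 125
125 → 1³ + 2³ + 5³ = 134
134 → 1³ + 3³ + 4³ = 92
92 → 9³ + 2³ = 737
737 → 7³ + 3³ + 7³ = 713
713 → 7³ + 1³ + 3³ = 371
371 → 3³ + 7³ + 1³ = 371  — 371 already appeared earlier.

371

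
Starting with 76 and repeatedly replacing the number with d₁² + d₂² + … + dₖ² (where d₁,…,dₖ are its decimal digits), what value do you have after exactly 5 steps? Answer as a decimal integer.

20

76 → 85
85 → 89
89 → 145
145 → 42
42 → 20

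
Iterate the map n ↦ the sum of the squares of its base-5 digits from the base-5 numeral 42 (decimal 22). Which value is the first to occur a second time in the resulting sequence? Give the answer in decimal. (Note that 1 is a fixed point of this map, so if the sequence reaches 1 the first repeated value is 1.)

22 = (4,2)_5 → 4² + 2² = 16 + 4 = 20
20 = (4,0)_5 → 4² + 0² = 16 + 0 = 16
16 = (3,1)_5 → 3² + 1² = 9 + 1 = 10
10 = (2,0)_5 → 2² + 0² = 4 + 0 = 4
4 = (4)_5 → 4² = 16  — 16 already appeared earlier.

16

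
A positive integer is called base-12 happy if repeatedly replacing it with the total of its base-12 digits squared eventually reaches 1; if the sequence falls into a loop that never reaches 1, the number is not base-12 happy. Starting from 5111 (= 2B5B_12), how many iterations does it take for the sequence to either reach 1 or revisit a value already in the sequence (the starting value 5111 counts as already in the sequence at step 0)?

5111 = (2,11,5,11)_12 → 2² + 11² + 5² + 11² = 4 + 121 + 25 + 121 = 271
271 = (1,10,7)_12 → 1² + 10² + 7² = 1 + 100 + 49 = 150
150 = (1,0,6)_12 → 1² + 0² + 6² = 1 + 0 + 36 = 37
37 = (3,1)_12 → 3² + 1² = 9 + 1 = 10
10 = (10)_12 → 10² = 100
100 = (8,4)_12 → 8² + 4² = 64 + 16 = 80
80 = (6,8)_12 → 6² + 8² = 36 + 64 = 100  — 100 repeats.
That took 7 steps.

7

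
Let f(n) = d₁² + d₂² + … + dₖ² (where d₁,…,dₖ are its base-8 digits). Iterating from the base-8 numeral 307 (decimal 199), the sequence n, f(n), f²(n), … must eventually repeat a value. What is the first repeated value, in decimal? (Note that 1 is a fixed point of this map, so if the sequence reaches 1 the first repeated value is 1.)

199 = (3,0,7)_8 → 3² + 0² + 7² = 58
58 = (7,2)_8 → 7² + 2² = 53
53 = (6,5)_8 → 6² + 5² = 61
61 = (7,5)_8 → 7² + 5² = 74
74 = (1,1,2)_8 → 1² + 1² + 2² = 6
6 = (6)_8 → 6² = 36
36 = (4,4)_8 → 4² + 4² = 32
32 = (4,0)_8 → 4² + 0² = 16
16 = (2,0)_8 → 2² + 0² = 4
4 = (4)_8 → 4² = 16  — 16 already appeared earlier.

16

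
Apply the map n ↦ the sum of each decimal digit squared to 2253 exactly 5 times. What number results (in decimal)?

37

2253 → 2² + 2² + 5² + 3² = 4 + 4 + 25 + 9 = 42
42 → 4² + 2² = 16 + 4 = 20
20 → 2² + 0² = 4 + 0 = 4
4 → 4² = 16
16 → 1² + 6² = 1 + 36 = 37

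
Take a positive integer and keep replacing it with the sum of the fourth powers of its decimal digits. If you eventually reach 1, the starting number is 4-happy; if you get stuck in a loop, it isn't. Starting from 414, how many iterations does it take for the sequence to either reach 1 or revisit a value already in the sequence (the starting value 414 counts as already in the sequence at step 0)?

414 → 4⁴ + 1⁴ + 4⁴ = 256 + 1 + 256 = 513
513 → 5⁴ + 1⁴ + 3⁴ = 625 + 1 + 81 = 707
707 → 7⁴ + 0⁴ + 7⁴ = 2401 + 0 + 2401 = 4802
4802 → 4⁴ + 8⁴ + 0⁴ + 2⁴ = 256 + 4096 + 0 + 16 = 4368
4368 → 4⁴ + 3⁴ + 6⁴ + 8⁴ = 256 + 81 + 1296 + 4096 = 5729
5729 → 5⁴ + 7⁴ + 2⁴ + 9⁴ = 625 + 2401 + 16 + 6561 = 9603
9603 → 9⁴ + 6⁴ + 0⁴ + 3⁴ = 6561 + 1296 + 0 + 81 = 7938
7938 → 7⁴ + 9⁴ + 3⁴ + 8⁴ = 2401 + 6561 + 81 + 4096 = 13139
13139 → 1⁴ + 3⁴ + 1⁴ + 3⁴ + 9⁴ = 1 + 81 + 1 + 81 + 6561 = 6725
6725 → 6⁴ + 7⁴ + 2⁴ + 5⁴ = 1296 + 2401 + 16 + 625 = 4338
4338 → 4⁴ + 3⁴ + 3⁴ + 8⁴ = 256 + 81 + 81 + 4096 = 4514
4514 → 4⁴ + 5⁴ + 1⁴ + 4⁴ = 256 + 625 + 1 + 256 = 1138
1138 → 1⁴ + 1⁴ + 3⁴ + 8⁴ = 1 + 1 + 81 + 4096 = 4179
4179 → 4⁴ + 1⁴ + 7⁴ + 9⁴ = 256 + 1 + 2401 + 6561 = 9219
9219 → 9⁴ + 2⁴ + 1⁴ + 9⁴ = 6561 + 16 + 1 + 6561 = 13139  — 13139 repeats.
That took 15 steps.

15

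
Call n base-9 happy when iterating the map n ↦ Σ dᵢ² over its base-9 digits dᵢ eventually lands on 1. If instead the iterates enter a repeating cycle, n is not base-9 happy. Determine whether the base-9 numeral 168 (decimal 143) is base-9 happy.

143 = (1,6,8)_9 → 1² + 6² + 8² = 101
101 = (1,2,2)_9 → 1² + 2² + 2² = 9
9 = (1,0)_9 → 1² + 0² = 1  — reached 1.

base-9 happy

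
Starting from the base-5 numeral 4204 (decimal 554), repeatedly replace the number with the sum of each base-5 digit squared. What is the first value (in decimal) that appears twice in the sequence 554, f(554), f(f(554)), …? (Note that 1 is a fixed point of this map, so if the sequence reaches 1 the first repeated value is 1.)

554 = (4,2,0,4)_5 → 4² + 2² + 0² + 4² = 16 + 4 + 0 + 16 = 36
36 = (1,2,1)_5 → 1² + 2² + 1² = 1 + 4 + 1 = 6
6 = (1,1)_5 → 1² + 1² = 1 + 1 = 2
2 = (2)_5 → 2² = 4
4 = (4)_5 → 4² = 16
16 = (3,1)_5 → 3² + 1² = 9 + 1 = 10
10 = (2,0)_5 → 2² + 0² = 4 + 0 = 4  — 4 already appeared earlier.

4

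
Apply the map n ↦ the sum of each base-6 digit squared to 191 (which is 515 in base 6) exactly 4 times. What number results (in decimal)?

5

191 = (5,1,5)_6 → 5² + 1² + 5² = 51
51 = (1,2,3)_6 → 1² + 2² + 3² = 14
14 = (2,2)_6 → 2² + 2² = 8
8 = (1,2)_6 → 1² + 2² = 5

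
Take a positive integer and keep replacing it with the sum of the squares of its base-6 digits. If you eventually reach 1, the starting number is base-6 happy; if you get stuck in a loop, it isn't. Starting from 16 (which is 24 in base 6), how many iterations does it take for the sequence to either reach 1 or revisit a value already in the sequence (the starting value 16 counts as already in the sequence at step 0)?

9

16 = (2,4)_6 → 2² + 4² = 4 + 16 = 20
20 = (3,2)_6 → 3² + 2² = 9 + 4 = 13
13 = (2,1)_6 → 2² + 1² = 4 + 1 = 5
5 = (5)_6 → 5² = 25
25 = (4,1)_6 → 4² + 1² = 16 + 1 = 17
17 = (2,5)_6 → 2² + 5² = 4 + 25 = 29
29 = (4,5)_6 → 4² + 5² = 16 + 25 = 41
41 = (1,0,5)_6 → 1² + 0² + 5² = 1 + 0 + 25 = 26
26 = (4,2)_6 → 4² + 2² = 16 + 4 = 20  — 20 repeats.
That took 9 steps.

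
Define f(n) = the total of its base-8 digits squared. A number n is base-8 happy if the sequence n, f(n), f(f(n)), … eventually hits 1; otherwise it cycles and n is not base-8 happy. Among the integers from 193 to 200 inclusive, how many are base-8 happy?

193: 193 → 10 → 5 → 25 → 10  (repeats 10)
194: 194 → 13 → 26 → 13  (repeats 13)
195: 195 → 18 → 8 → 1  (reaches 1)
196: 196 → 25 → 10 → 5 → 25  (repeats 25)
197: 197 → 34 → 20 → 20  (repeats 20)
198: 198 → 45 → 50 → 40 → 25 → 10 → 5 → 25  (repeats 25)
199: 199 → 58 → 53 → 61 → 74 → 6 → 36 → 32 → 16 → 4 → 16  (repeats 16)
200: 200 → 10 → 5 → 25 → 10  (repeats 10)
base-8 happy: 195

1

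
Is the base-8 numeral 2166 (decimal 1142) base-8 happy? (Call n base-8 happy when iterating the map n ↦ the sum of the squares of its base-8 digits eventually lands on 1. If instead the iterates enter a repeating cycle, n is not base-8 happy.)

1142 = (2,1,6,6)_8 → 77
77 = (1,1,5)_8 → 27
27 = (3,3)_8 → 18
18 = (2,2)_8 → 8
8 = (1,0)_8 → 1  — reached 1.

base-8 happy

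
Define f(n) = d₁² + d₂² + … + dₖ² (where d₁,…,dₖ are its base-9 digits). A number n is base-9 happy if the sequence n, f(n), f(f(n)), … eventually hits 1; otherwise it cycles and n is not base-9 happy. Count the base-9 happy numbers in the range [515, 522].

1

515: 515 → 49 → 41 → 41  (repeats 41)
516: 516 → 54 → 36 → 16 → 50 → 50  (repeats 50)
517: 517 → 61 → 85 → 17 → 65 → 53 → 89 → 65  (repeats 65)
518: 518 → 70 → 98 → 66 → 58 → 52 → 74 → 68 → 74  (repeats 74)
519: 519 → 81 → 1  (reaches 1)
520: 520 → 94 → 18 → 4 → 16 → 50 → 50  (repeats 50)
521: 521 → 109 → 11 → 5 → 25 → 53 → 89 → 65 → 53  (repeats 53)
522: 522 → 52 → 74 → 68 → 74  (repeats 74)
base-9 happy: 519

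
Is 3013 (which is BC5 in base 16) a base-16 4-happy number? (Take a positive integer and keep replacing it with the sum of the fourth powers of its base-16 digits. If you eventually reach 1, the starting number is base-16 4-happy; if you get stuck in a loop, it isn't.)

base-16 4-happy

3013 = (11,12,5)_16 → 11⁴ + 12⁴ + 5⁴ = 36002
36002 = (8,12,10,2)_16 → 8⁴ + 12⁴ + 10⁴ + 2⁴ = 34848
34848 = (8,8,2,0)_16 → 8⁴ + 8⁴ + 2⁴ + 0⁴ = 8208
8208 = (2,0,1,0)_16 → 2⁴ + 0⁴ + 1⁴ + 0⁴ = 17
17 = (1,1)_16 → 1⁴ + 1⁴ = 2
2 = (2)_16 → 2⁴ = 16
16 = (1,0)_16 → 1⁴ + 0⁴ = 1  — reached 1.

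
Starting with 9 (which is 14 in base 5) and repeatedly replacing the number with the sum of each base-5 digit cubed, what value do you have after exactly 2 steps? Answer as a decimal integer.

35

9 = (1,4)_5 → 1³ + 4³ = 65
65 = (2,3,0)_5 → 2³ + 3³ + 0³ = 35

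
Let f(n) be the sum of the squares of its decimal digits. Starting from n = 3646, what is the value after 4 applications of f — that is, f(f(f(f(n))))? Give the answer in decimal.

3646 → 3² + 6² + 4² + 6² = 9 + 36 + 16 + 36 = 97
97 → 9² + 7² = 81 + 49 = 130
130 → 1² + 3² + 0² = 1 + 9 + 0 = 10
10 → 1² + 0² = 1 + 0 = 1

1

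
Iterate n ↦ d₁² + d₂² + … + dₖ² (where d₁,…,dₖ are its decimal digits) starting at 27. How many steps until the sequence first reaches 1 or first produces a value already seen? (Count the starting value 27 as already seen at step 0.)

14

27 → 2² + 7² = 4 + 49 = 53
53 → 5² + 3² = 25 + 9 = 34
34 → 3² + 4² = 9 + 16 = 25
25 → 2² + 5² = 4 + 25 = 29
29 → 2² + 9² = 4 + 81 = 85
85 → 8² + 5² = 64 + 25 = 89
89 → 8² + 9² = 64 + 81 = 145
145 → 1² + 4² + 5² = 1 + 16 + 25 = 42
42 → 4² + 2² = 16 + 4 = 20
20 → 2² + 0² = 4 + 0 = 4
4 → 4² = 16
16 → 1² + 6² = 1 + 36 = 37
37 → 3² + 7² = 9 + 49 = 58
58 → 5² + 8² = 25 + 64 = 89  — 89 repeats.
That took 14 steps.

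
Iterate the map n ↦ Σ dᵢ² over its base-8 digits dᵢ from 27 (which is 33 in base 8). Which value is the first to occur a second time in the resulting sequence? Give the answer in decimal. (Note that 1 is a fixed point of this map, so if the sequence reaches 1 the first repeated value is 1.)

1

27 = (3,3)_8 → 18
18 = (2,2)_8 → 8
8 = (1,0)_8 → 1  — reached the fixed point 1.
1 → 1, so 1 is the first repeated value.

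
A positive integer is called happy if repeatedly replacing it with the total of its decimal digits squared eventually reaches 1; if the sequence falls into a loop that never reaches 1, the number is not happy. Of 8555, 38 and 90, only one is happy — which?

8555: 8555 → 139 → 91 → 82 → 68 → 100 → 1  — reaches 1 (happy)
38: 38 → 73 → 58 → 89 → 145 → 42 → 20 → 4 → 16 → 37 → 58  — repeats 58 (not happy)
90: 90 → 81 → 65 → 61 → 37 → 58 → 89 → 145 → 42 → 20 → 4 → 16 → 37  — repeats 37 (not happy)

8555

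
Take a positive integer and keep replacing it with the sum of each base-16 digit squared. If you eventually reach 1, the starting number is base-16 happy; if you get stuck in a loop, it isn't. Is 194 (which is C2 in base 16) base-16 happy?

194 = (12,2)_16 → 148
148 = (9,4)_16 → 97
97 = (6,1)_16 → 37
37 = (2,5)_16 → 29
29 = (1,13)_16 → 170
170 = (10,10)_16 → 200
200 = (12,8)_16 → 208
208 = (13,0)_16 → 169
169 = (10,9)_16 → 181
181 = (11,5)_16 → 146
146 = (9,2)_16 → 85
85 = (5,5)_16 → 50
50 = (3,2)_16 → 13
13 = (13)_16 → 169  — 169 already seen; the sequence cycles without reaching 1.

not base-16 happy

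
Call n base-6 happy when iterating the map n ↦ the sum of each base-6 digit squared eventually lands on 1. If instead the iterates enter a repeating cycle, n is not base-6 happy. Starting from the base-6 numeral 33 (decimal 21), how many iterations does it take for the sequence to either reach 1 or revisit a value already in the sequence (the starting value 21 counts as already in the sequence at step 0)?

21 = (3,3)_6 → 18
18 = (3,0)_6 → 9
9 = (1,3)_6 → 10
10 = (1,4)_6 → 17
17 = (2,5)_6 → 29
29 = (4,5)_6 → 41
41 = (1,0,5)_6 → 26
26 = (4,2)_6 → 20
20 = (3,2)_6 → 13
13 = (2,1)_6 → 5
5 = (5)_6 → 25
25 = (4,1)_6 → 17  — 17 repeats.
That took 12 steps.

12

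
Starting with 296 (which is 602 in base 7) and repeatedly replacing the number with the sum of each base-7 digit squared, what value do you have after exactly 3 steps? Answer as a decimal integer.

296 = (6,0,2)_7 → 6² + 0² + 2² = 40
40 = (5,5)_7 → 5² + 5² = 50
50 = (1,0,1)_7 → 1² + 0² + 1² = 2

2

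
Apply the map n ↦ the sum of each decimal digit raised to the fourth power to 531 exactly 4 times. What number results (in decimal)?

531 → 5⁴ + 3⁴ + 1⁴ = 625 + 81 + 1 = 707
707 → 7⁴ + 0⁴ + 7⁴ = 2401 + 0 + 2401 = 4802
4802 → 4⁴ + 8⁴ + 0⁴ + 2⁴ = 256 + 4096 + 0 + 16 = 4368
4368 → 4⁴ + 3⁴ + 6⁴ + 8⁴ = 256 + 81 + 1296 + 4096 = 5729

5729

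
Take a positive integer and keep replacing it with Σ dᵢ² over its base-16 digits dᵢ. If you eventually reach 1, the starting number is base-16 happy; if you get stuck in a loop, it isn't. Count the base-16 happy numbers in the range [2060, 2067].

2060: 2060 → 208 → 169 → 181 → 146 → 85 → 50 → 13 → 169  (repeats 169)
2061: 2061 → 233 → 277 → 27 → 122 → 149 → 106 → 136 → 128 → 64 → 16 → 1  (reaches 1)
2062: 2062 → 260 → 17 → 2 → 4 → 16 → 1  (reaches 1)
2063: 2063 → 289 → 6 → 36 → 20 → 17 → 2 → 4 → 16 → 1  (reaches 1)
2064: 2064 → 65 → 17 → 2 → 4 → 16 → 1  (reaches 1)
2065: 2065 → 66 → 20 → 17 → 2 → 4 → 16 → 1  (reaches 1)
2066: 2066 → 69 → 41 → 85 → 50 → 13 → 169 → 181 → 146 → 85  (repeats 85)
2067: 2067 → 74 → 116 → 65 → 17 → 2 → 4 → 16 → 1  (reaches 1)
base-16 happy: 2061, 2062, 2063, 2064, 2065, 2067

6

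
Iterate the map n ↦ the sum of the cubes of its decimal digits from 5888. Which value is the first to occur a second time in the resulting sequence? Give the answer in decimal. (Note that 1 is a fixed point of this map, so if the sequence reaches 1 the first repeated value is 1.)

5888 → 5³ + 8³ + 8³ + 8³ = 125 + 512 + 512 + 512 = 1661
1661 → 1³ + 6³ + 6³ + 1³ = 1 + 216 + 216 + 1 = 434
434 → 4³ + 3³ + 4³ = 64 + 27 + 64 = 155
155 → 1³ + 5³ + 5³ = 1 + 125 + 125 = 251
251 → 2³ + 5³ + 1³ = 8 + 125 + 1 = 134
134 → 1³ + 3³ + 4³ = 1 + 27 + 64 = 92
92 → 9³ + 2³ = 729 + 8 = 737
737 → 7³ + 3³ + 7³ = 343 + 27 + 343 = 713
713 → 7³ + 1³ + 3³ = 343 + 1 + 27 = 371
371 → 3³ + 7³ + 1³ = 27 + 343 + 1 = 371  — 371 already appeared earlier.

371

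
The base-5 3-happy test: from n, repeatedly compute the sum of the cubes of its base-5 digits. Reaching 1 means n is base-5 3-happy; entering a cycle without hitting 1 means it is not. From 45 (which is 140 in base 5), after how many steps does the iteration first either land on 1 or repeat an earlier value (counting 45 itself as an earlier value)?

4

45 = (1,4,0)_5 → 65
65 = (2,3,0)_5 → 35
35 = (1,2,0)_5 → 9
9 = (1,4)_5 → 65  — 65 repeats.
That took 4 steps.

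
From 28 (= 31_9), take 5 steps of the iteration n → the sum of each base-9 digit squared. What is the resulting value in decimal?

28 = (3,1)_9 → 3² + 1² = 9 + 1 = 10
10 = (1,1)_9 → 1² + 1² = 1 + 1 = 2
2 = (2)_9 → 2² = 4
4 = (4)_9 → 4² = 16
16 = (1,7)_9 → 1² + 7² = 1 + 49 = 50

50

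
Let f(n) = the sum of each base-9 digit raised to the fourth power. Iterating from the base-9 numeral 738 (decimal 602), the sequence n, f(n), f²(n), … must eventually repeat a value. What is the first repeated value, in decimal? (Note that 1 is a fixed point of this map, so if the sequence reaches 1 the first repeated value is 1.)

4098

602 = (7,3,8)_9 → 7⁴ + 3⁴ + 8⁴ = 2401 + 81 + 4096 = 6578
6578 = (1,0,0,1,8)_9 → 1⁴ + 0⁴ + 0⁴ + 1⁴ + 8⁴ = 1 + 0 + 0 + 1 + 4096 = 4098
4098 = (5,5,5,3)_9 → 5⁴ + 5⁴ + 5⁴ + 3⁴ = 625 + 625 + 625 + 81 = 1956
1956 = (2,6,1,3)_9 → 2⁴ + 6⁴ + 1⁴ + 3⁴ = 16 + 1296 + 1 + 81 = 1394
1394 = (1,8,1,8)_9 → 1⁴ + 8⁴ + 1⁴ + 8⁴ = 1 + 4096 + 1 + 4096 = 8194
8194 = (1,2,2,1,4)_9 → 1⁴ + 2⁴ + 2⁴ + 1⁴ + 4⁴ = 1 + 16 + 16 + 1 + 256 = 290
290 = (3,5,2)_9 → 3⁴ + 5⁴ + 2⁴ = 81 + 625 + 16 = 722
722 = (8,8,2)_9 → 8⁴ + 8⁴ + 2⁴ = 4096 + 4096 + 16 = 8208
8208 = (1,2,2,3,0)_9 → 1⁴ + 2⁴ + 2⁴ + 3⁴ + 0⁴ = 1 + 16 + 16 + 81 + 0 = 114
114 = (1,3,6)_9 → 1⁴ + 3⁴ + 6⁴ = 1 + 81 + 1296 = 1378
1378 = (1,8,0,1)_9 → 1⁴ + 8⁴ + 0⁴ + 1⁴ = 1 + 4096 + 0 + 1 = 4098  — 4098 already appeared earlier.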